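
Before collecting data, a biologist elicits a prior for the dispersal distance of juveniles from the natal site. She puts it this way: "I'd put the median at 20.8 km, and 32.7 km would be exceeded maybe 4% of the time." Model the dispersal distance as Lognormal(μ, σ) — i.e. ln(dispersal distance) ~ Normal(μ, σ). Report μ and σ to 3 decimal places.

μ ≈ 3.035, σ ≈ 0.258

If T ~ Lognormal(μ,σ) then ln T ~ Normal(μ,σ), so the p-quantile of ln T is μ + z_p·σ.
ln(20.8) = 3.035 and ln(32.7) = 3.487; z_{0.5} = 0, z_{0.96} = 1.751.
σ = (3.487 − 3.035)/(1.751 − (0)) = 0.258.
μ = 3.035 − (0)·0.258 = 3.035.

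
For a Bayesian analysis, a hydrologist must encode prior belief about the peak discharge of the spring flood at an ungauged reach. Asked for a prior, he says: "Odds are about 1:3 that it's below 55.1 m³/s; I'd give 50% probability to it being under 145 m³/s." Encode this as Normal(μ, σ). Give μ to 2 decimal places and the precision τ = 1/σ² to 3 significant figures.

μ = 145.00, τ = 5.63e-05

The p-quantile of Normal(μ,σ) is μ + z_p·σ, with z_{0.25} = -0.6745 and z_{0.5} = 0.
Eliminate σ: μ = (z₂·x₁ − z₁·x₂)/(z₂ − z₁) = (0·55.1 − (-0.6745)·145)/0.6745 = 145.00.
Then σ = (x₂ − x₁)/(z₂ − z₁) = (145 − 55.1)/0.6745 = 133.29.
Precision τ = 1/σ² = 1/133.3² = 5.63e-05.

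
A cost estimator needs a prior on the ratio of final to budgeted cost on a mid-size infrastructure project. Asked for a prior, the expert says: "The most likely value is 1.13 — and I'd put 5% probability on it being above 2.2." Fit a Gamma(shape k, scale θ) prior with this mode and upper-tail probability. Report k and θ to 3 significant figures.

Gamma(k,θ) with k>1 has mode (k−1)θ, so θ = 1.13/(k−1).
Need P(X < 2.2) = 0.95 with θ tied to k this way. Start at k = 2, θ = 1.13: P(X<2.2) ≈ 0.579.
Too low — raise k to concentrate. Iterating converges to k ≈ 7.25.
Then θ = 1.13/(7.25−1) ≈ 0.181.

k ≈ 7.25, θ ≈ 0.181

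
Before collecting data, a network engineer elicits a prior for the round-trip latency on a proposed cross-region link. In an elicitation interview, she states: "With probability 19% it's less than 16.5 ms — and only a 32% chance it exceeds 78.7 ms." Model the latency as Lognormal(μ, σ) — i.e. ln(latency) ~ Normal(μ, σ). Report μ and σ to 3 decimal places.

If T ~ Lognormal(μ,σ) then ln T ~ Normal(μ,σ), so the p-quantile of ln T is μ + z_p·σ.
ln(16.5) = 2.803 and ln(78.7) = 4.366; z_{0.19} = -0.8779, z_{0.68} = 0.4677.
σ = (4.366 − 2.803)/(0.4677 − (-0.8779)) = 1.161.
μ = 2.803 − (-0.8779)·1.161 = 3.823.

μ ≈ 3.823, σ ≈ 1.161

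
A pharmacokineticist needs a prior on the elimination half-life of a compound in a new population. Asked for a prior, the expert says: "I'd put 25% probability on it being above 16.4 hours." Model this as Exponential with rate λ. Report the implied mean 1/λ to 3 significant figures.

P(T > 16.4) = e^(−λ·16.4) = 0.25, so λ = −ln(0.25)/16.4 = 0.0845.
Mean = 1/λ = 11.8 hours.

mean ≈ 11.8 hours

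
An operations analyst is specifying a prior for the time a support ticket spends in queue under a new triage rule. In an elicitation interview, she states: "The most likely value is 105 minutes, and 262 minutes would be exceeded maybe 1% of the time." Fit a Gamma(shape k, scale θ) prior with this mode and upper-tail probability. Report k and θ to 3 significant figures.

k ≈ 6.62, θ ≈ 18.7

Gamma(k,θ) with k>1 has mode (k−1)θ, so θ = 105/(k−1).
Need P(X < 262) = 0.99 with θ tied to k this way. Start at k = 2, θ = 105: P(X<262) ≈ 0.712.
Too low — raise k to concentrate. Iterating converges to k ≈ 6.62.
Then θ = 105/(6.62−1) ≈ 18.7.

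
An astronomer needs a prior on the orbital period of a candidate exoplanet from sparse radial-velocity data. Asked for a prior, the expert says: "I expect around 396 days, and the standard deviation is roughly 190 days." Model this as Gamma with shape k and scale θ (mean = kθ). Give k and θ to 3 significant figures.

For Gamma(k, scale θ): mean = kθ, variance = kθ², so CV = 1/√k.
CV = SD/mean = 190/396 = 0.4798, hence k = 1/CV² = 4.34.
Then θ = mean/k = 396/4.34 = 91.2.

k ≈ 4.34, θ ≈ 91.2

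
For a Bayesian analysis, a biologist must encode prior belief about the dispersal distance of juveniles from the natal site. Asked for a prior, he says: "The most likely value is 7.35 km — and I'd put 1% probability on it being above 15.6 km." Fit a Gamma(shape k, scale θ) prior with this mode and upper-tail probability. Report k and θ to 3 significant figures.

k ≈ 9.57, θ ≈ 0.857

Gamma(k,θ) with k>1 has mode (k−1)θ, so θ = 7.35/(k−1).
Need P(X < 15.6) = 0.99 with θ tied to k this way. Start at k = 2, θ = 7.35: P(X<15.6) ≈ 0.626.
Too low — raise k to concentrate. Iterating converges to k ≈ 9.57.
Then θ = 7.35/(9.57−1) ≈ 0.857.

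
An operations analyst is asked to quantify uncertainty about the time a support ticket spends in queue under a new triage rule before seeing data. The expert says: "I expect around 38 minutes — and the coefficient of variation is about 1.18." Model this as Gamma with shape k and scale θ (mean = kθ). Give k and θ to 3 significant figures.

For Gamma(k, scale θ): mean = kθ, variance = kθ², so CV = 1/√k.
CV = 1.18, hence k = 1/CV² = 0.718.
Then θ = mean/k = 38/0.718 = 52.9.

k ≈ 0.718, θ ≈ 52.9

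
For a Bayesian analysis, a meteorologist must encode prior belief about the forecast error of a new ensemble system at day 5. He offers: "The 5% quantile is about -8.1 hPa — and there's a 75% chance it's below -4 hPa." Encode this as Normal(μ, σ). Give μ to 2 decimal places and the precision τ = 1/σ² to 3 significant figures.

For Normal(μ,σ), the p-quantile is μ + z_p·σ. Here z_{0.05} = -1.645, z_{0.75} = 0.6745.
So -8.1 = μ − 1.645σ and -4 = μ + 0.6745σ.
Subtracting: σ = (-4 − -8.1)/(0.6745 − (-1.645)) = 1.77.
Then μ = -8.1 − (-1.645)·1.77 = -5.19.
Precision τ = 1/σ² = 1/1.768² = 0.32.

μ = -5.19, τ = 0.32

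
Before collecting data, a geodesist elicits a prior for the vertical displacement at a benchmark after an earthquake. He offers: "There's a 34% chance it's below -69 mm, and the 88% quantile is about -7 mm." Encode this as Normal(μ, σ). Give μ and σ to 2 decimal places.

μ = -52.89, σ = 39.06

The p-quantile of Normal(μ,σ) is μ + z_p·σ, with z_{0.34} = -0.4125 and z_{0.88} = 1.175.
Eliminate σ: μ = (z₂·x₁ − z₁·x₂)/(z₂ − z₁) = (1.175·-69 − (-0.4125)·-7)/1.587 = -52.89.
Then σ = (x₂ − x₁)/(z₂ − z₁) = (-7 − -69)/1.587 = 39.06.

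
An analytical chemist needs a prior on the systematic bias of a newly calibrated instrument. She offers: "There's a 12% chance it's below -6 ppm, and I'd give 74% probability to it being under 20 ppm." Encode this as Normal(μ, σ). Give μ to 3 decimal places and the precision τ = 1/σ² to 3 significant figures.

The p-quantile of Normal(μ,σ) is μ + z_p·σ, with z_{0.12} = -1.175 and z_{0.74} = 0.6433.
Eliminate σ: μ = (z₂·x₁ − z₁·x₂)/(z₂ − z₁) = (0.6433·-6 − (-1.175)·20)/1.818 = 10.801.
Then σ = (x₂ − x₁)/(z₂ − z₁) = (20 − -6)/1.818 = 14.299.
Precision τ = 1/σ² = 1/14.3² = 0.00489.

μ = 10.801, τ = 0.00489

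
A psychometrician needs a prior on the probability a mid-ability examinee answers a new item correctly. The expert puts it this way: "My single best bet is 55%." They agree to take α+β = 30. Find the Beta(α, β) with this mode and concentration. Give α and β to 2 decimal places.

α = 16.40, β = 13.60

For α,β > 1 the Beta mode is (α−1)/(α+β−2). With α+β = 30, the mode is (α−1)/28.
Set (α−1)/28 = 0.55 → α = 1 + 0.55·28 = 16.40.
β = 30 − α = 13.60.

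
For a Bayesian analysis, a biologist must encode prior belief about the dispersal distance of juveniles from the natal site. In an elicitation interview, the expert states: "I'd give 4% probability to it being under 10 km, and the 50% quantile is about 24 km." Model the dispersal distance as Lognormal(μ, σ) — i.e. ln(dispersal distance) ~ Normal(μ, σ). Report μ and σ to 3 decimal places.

If T ~ Lognormal(μ,σ) then ln T ~ Normal(μ,σ), so the p-quantile of ln T is μ + z_p·σ.
ln(10) = 2.303 and ln(24) = 3.178; z_{0.04} = -1.751, z_{0.5} = 0.
σ = (3.178 − 2.303)/(0 − (-1.751)) = 0.500.
μ = 2.303 − (-1.751)·0.500 = 3.178.

μ ≈ 3.178, σ ≈ 0.500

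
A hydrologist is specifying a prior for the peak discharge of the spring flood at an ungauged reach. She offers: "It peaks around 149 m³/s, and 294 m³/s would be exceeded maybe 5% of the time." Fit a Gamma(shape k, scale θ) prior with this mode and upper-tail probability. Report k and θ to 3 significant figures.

k ≈ 7.01, θ ≈ 24.8

Gamma(k,θ) with k>1 has mode (k−1)θ, so θ = 149/(k−1).
Need P(X < 294) = 0.95 with θ tied to k this way. Start at k = 2, θ = 149: P(X<294) ≈ 0.587.
Too low — raise k to concentrate. Iterating converges to k ≈ 7.01.
Then θ = 149/(7.01−1) ≈ 24.8.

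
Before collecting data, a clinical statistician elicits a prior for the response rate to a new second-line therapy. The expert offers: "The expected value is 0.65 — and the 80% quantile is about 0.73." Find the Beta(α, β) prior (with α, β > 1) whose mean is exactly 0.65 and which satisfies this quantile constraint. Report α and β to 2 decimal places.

α ≈ 16.81, β ≈ 9.05

With mean 0.65 fixed, write α = 0.65s, β = 0.35s where s = α+β.
Need P(θ < 0.73) = 0.8 under Beta(0.65s, 0.35s). Normal approximation: (q−m)/√(m(1−m)/s) ≈ z_{0.8} = 0.842, so s ≈ 0.65·0.35·(0.842)²/(0.73−0.65)² = 25.2.
At s = 25.2: P(θ<0.73) ≈ 0.796. Adjusting to match 0.8 gives s ≈ 25.86.
So α = 0.65·25.86 ≈ 16.81, β = 0.35·25.86 ≈ 9.05.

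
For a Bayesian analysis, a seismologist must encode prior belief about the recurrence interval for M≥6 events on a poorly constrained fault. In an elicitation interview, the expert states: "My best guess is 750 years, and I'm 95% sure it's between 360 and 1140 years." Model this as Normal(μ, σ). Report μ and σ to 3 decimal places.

A symmetric 95% interval runs μ ± z·σ with z = 1.96.
Half-width = 390, so σ = 390/1.96 = 198.983.
μ is the stated best guess, 750.000.

μ = 750.000, σ = 198.983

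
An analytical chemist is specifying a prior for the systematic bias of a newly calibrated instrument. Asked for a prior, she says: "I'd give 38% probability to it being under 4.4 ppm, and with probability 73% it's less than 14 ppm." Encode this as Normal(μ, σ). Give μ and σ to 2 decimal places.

The p-quantile of Normal(μ,σ) is μ + z_p·σ, with z_{0.38} = -0.3055 and z_{0.73} = 0.6128.
Eliminate σ: μ = (z₂·x₁ − z₁·x₂)/(z₂ − z₁) = (0.6128·4.4 − (-0.3055)·14)/0.9183 = 7.59.
Then σ = (x₂ − x₁)/(z₂ − z₁) = (14 − 4.4)/0.9183 = 10.45.

μ = 7.59, σ = 10.45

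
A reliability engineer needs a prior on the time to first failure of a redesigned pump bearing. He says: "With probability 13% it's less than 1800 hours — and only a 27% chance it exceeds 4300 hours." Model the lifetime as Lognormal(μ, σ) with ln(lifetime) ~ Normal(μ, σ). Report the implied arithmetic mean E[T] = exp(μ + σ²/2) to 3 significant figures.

E[T] ≈ 3590 hours

If T ~ Lognormal(μ,σ) then ln T ~ Normal(μ,σ), so the p-quantile of ln T is μ + z_p·σ.
ln(1800) = 7.496 and ln(4300) = 8.366; z_{0.13} = -1.126, z_{0.73} = 0.6128.
σ = (8.366 − 7.496)/(0.6128 − (-1.126)) = 0.501.
μ = 7.496 − (-1.126)·0.501 = 8.060.
E[T] = exp(μ + σ²/2) = exp(8.060 + 0.1254) = 3590 hours.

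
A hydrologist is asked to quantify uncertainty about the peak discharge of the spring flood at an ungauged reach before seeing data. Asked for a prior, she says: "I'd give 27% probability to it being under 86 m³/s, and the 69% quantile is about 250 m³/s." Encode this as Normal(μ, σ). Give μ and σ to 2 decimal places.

μ = 176.65, σ = 147.93

The p-quantile of Normal(μ,σ) is μ + z_p·σ, with z_{0.27} = -0.6128 and z_{0.69} = 0.4959.
Eliminate σ: μ = (z₂·x₁ − z₁·x₂)/(z₂ − z₁) = (0.4959·86 − (-0.6128)·250)/1.109 = 176.65.
Then σ = (x₂ − x₁)/(z₂ − z₁) = (250 − 86)/1.109 = 147.93.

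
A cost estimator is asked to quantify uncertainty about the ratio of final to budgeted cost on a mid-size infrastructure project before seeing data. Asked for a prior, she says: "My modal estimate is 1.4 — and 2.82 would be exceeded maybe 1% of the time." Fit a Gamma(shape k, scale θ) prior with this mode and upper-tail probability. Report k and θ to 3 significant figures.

k ≈ 11, θ ≈ 0.14

Gamma(k,θ) with k>1 has mode (k−1)θ, so θ = 1.4/(k−1).
Need P(X < 2.82) = 0.99 with θ tied to k this way. Start at k = 2, θ = 1.4: P(X<2.82) ≈ 0.598.
Too low — raise k to concentrate. Iterating converges to k ≈ 11.
Then θ = 1.4/(11−1) ≈ 0.14.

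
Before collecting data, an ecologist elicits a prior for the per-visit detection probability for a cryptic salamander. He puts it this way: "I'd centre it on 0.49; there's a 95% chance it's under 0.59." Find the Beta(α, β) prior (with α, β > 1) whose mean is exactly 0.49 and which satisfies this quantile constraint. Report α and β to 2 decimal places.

α ≈ 32.82, β ≈ 34.16

With mean 0.49 fixed, write α = 0.49s, β = 0.51s where s = α+β.
Need P(θ < 0.59) = 0.95 under Beta(0.49s, 0.51s). Normal approximation: (q−m)/√(m(1−m)/s) ≈ z_{0.95} = 1.64, so s ≈ 0.49·0.51·(1.64)²/(0.59−0.49)² = 67.6.
At s = 67.6: P(θ<0.59) ≈ 0.951. Adjusting to match 0.95 gives s ≈ 66.98.
So α = 0.49·66.98 ≈ 32.82, β = 0.51·66.98 ≈ 34.16.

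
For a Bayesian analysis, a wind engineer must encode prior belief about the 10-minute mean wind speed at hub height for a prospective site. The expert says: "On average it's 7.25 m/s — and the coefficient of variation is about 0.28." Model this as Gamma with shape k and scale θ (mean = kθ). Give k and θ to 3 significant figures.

k ≈ 12.8, θ ≈ 0.568

For Gamma(k, scale θ): mean = kθ, variance = kθ², so CV = 1/√k.
CV = 0.28, hence k = 1/CV² = 12.8.
Then θ = mean/k = 7.25/12.8 = 0.568.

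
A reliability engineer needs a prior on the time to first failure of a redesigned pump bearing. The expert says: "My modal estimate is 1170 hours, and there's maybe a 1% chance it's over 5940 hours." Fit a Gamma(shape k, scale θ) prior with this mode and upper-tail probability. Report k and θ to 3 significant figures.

Gamma(k,θ) with k>1 has mode (k−1)θ, so θ = 1170/(k−1).
Need P(X < 5940) = 0.99 with θ tied to k this way. Start at k = 2, θ = 1170: P(X<5940) ≈ 0.962.
Too low — raise k to concentrate. Iterating converges to k ≈ 2.48.
Then θ = 1170/(2.48−1) ≈ 792.

k ≈ 2.48, θ ≈ 792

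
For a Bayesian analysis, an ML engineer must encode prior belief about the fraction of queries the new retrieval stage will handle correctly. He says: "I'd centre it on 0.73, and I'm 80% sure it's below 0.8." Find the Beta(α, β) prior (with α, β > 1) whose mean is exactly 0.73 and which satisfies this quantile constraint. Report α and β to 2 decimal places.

α ≈ 21.50, β ≈ 7.95

With mean 0.73 fixed, write α = 0.73s, β = 0.27s where s = α+β.
Need P(θ < 0.8) = 0.8 under Beta(0.73s, 0.27s). Normal approximation: (q−m)/√(m(1−m)/s) ≈ z_{0.8} = 0.842, so s ≈ 0.73·0.27·(0.842)²/(0.8−0.73)² = 28.5.
At s = 28.5: P(θ<0.8) ≈ 0.795. Adjusting to match 0.8 gives s ≈ 29.45.
So α = 0.73·29.45 ≈ 21.50, β = 0.27·29.45 ≈ 7.95.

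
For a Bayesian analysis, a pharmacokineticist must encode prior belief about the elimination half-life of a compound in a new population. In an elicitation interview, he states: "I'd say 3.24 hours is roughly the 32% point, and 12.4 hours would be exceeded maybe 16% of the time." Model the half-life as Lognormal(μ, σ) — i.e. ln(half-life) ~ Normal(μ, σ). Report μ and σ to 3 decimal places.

If T ~ Lognormal(μ,σ) then ln T ~ Normal(μ,σ), so the p-quantile of ln T is μ + z_p·σ.
ln(3.24) = 1.176 and ln(12.4) = 2.518; z_{0.32} = -0.4677, z_{0.84} = 0.9945.
σ = (2.518 − 1.176)/(0.9945 − (-0.4677)) = 0.918.
μ = 1.176 − (-0.4677)·0.918 = 1.605.

μ ≈ 1.605, σ ≈ 0.918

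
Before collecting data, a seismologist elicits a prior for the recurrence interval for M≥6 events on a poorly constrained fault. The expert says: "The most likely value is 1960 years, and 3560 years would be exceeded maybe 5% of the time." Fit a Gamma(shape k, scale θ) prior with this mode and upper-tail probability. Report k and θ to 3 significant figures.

k ≈ 8.82, θ ≈ 251

Gamma(k,θ) with k>1 has mode (k−1)θ, so θ = 1960/(k−1).
Need P(X < 3560) = 0.95 with θ tied to k this way. Start at k = 2, θ = 1960: P(X<3560) ≈ 0.542.
Too low — raise k to concentrate. Iterating converges to k ≈ 8.82.
Then θ = 1960/(8.82−1) ≈ 251.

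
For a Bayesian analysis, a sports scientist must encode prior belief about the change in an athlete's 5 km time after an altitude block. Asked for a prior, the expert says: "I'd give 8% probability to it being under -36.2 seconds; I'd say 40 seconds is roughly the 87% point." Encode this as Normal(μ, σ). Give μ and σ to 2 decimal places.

μ = 6.09, σ = 30.10

The p-quantile of Normal(μ,σ) is μ + z_p·σ, with z_{0.08} = -1.405 and z_{0.87} = 1.126.
Eliminate σ: μ = (z₂·x₁ − z₁·x₂)/(z₂ − z₁) = (1.126·-36.2 − (-1.405)·40)/2.531 = 6.09.
Then σ = (x₂ − x₁)/(z₂ − z₁) = (40 − -36.2)/2.531 = 30.10.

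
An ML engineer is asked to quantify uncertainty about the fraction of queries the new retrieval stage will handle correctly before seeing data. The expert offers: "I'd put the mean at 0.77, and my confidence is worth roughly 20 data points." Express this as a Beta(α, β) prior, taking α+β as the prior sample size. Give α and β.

α = 15.4, β = 4.6

Under the effective-sample-size interpretation, Beta(α, β) has prior mean α/(α+β) and prior sample size α+β.
So α+β = 20 and α/(α+β) = 0.77, giving α = 0.77·20 = 15.4 and β = 20 − 15.4 = 4.6.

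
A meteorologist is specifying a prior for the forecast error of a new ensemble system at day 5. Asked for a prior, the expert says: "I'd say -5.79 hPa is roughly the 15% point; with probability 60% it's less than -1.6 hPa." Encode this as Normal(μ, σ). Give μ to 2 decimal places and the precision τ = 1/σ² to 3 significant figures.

The p-quantile of Normal(μ,σ) is μ + z_p·σ, with z_{0.15} = -1.036 and z_{0.6} = 0.2533.
Eliminate σ: μ = (z₂·x₁ − z₁·x₂)/(z₂ − z₁) = (0.2533·-5.79 − (-1.036)·-1.6)/1.29 = -2.42.
Then σ = (x₂ − x₁)/(z₂ − z₁) = (-1.6 − -5.79)/1.29 = 3.25.
Precision τ = 1/σ² = 1/3.249² = 0.0948.

μ = -2.42, τ = 0.0948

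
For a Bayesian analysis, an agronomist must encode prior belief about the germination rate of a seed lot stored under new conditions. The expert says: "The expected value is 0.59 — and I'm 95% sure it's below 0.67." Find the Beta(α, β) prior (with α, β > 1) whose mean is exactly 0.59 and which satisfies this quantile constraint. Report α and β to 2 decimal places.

α ≈ 58.27, β ≈ 40.49

With mean 0.59 fixed, write α = 0.59s, β = 0.41s where s = α+β.
Need P(θ < 0.67) = 0.95 under Beta(0.59s, 0.41s). Normal approximation: (q−m)/√(m(1−m)/s) ≈ z_{0.95} = 1.64, so s ≈ 0.59·0.41·(1.64)²/(0.67−0.59)² = 102.3.
At s = 102.3: P(θ<0.67) ≈ 0.953. Adjusting to match 0.95 gives s ≈ 98.76.
So α = 0.59·98.76 ≈ 58.27, β = 0.41·98.76 ≈ 40.49.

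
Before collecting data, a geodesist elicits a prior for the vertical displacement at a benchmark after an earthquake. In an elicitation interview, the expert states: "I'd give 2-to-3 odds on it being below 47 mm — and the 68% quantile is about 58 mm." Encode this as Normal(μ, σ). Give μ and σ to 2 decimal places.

For Normal(μ,σ), the p-quantile is μ + z_p·σ. Here z_{0.4} = -0.2533, z_{0.68} = 0.4677.
So 47 = μ − 0.2533σ and 58 = μ + 0.4677σ.
Subtracting: σ = (58 − 47)/(0.4677 − (-0.2533)) = 15.26.
Then μ = 47 − (-0.2533)·15.26 = 50.86.

μ = 50.86, σ = 15.26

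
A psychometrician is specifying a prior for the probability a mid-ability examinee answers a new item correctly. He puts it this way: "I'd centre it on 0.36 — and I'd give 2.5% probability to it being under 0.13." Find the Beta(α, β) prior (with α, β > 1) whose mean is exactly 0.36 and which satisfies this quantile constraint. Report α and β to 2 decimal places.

With mean 0.36 fixed, write α = 0.36s, β = 0.64s where s = α+β.
Need P(θ < 0.13) = 0.025 under Beta(0.36s, 0.64s). Normal approximation: (q−m)/√(m(1−m)/s) ≈ z_{0.025} = -1.96, so s ≈ 0.36·0.64·(-1.96)²/(0.13−0.36)² = 16.7.
At s = 16.7: P(θ<0.13) ≈ 0.011. Adjusting to match 0.025 gives s ≈ 12.41.
So α = 0.36·12.41 ≈ 4.47, β = 0.64·12.41 ≈ 7.95.

α ≈ 4.47, β ≈ 7.95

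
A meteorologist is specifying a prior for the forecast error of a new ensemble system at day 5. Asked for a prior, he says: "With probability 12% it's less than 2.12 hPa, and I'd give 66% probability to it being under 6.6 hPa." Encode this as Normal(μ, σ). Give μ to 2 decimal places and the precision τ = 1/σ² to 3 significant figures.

μ = 5.44, τ = 0.126

For Normal(μ,σ), the p-quantile is μ + z_p·σ. Here z_{0.12} = -1.175, z_{0.66} = 0.4125.
So 2.12 = μ − 1.175σ and 6.6 = μ + 0.4125σ.
Subtracting: σ = (6.6 − 2.12)/(0.4125 − (-1.175)) = 2.82.
Then μ = 2.12 − (-1.175)·2.82 = 5.44.
Precision τ = 1/σ² = 1/2.822² = 0.126.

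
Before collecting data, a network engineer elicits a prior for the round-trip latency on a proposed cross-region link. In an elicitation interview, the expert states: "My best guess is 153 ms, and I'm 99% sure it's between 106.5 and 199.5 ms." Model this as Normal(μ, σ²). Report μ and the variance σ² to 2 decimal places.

A symmetric 99% interval runs μ ± z·σ with z = 2.576.
Half-width = 46.5, so σ = 46.5/2.576 = 18.052 and σ² = 325.89.
μ is the stated best guess, 153.00.

μ = 153.00, σ² = 325.89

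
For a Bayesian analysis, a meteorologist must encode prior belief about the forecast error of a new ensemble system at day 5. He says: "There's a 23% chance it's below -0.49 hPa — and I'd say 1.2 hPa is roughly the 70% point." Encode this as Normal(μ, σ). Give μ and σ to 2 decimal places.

The p-quantile of Normal(μ,σ) is μ + z_p·σ, with z_{0.23} = -0.7388 and z_{0.7} = 0.5244.
Eliminate σ: μ = (z₂·x₁ − z₁·x₂)/(z₂ − z₁) = (0.5244·-0.49 − (-0.7388)·1.2)/1.263 = 0.50.
Then σ = (x₂ − x₁)/(z₂ − z₁) = (1.2 − -0.49)/1.263 = 1.34.

μ = 0.50, σ = 1.34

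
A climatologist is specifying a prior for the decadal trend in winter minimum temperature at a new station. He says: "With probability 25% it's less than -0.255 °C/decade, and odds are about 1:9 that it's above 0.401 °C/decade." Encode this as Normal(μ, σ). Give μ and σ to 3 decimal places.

For Normal(μ,σ), the p-quantile is μ + z_p·σ. Here z_{0.25} = -0.6745, z_{0.9} = 1.282.
So -0.255 = μ − 0.6745σ and 0.401 = μ + 1.282σ.
Subtracting: σ = (0.401 − -0.255)/(1.282 − (-0.6745)) = 0.335.
Then μ = -0.255 − (-0.6745)·0.335 = -0.029.

μ = -0.029, σ = 0.335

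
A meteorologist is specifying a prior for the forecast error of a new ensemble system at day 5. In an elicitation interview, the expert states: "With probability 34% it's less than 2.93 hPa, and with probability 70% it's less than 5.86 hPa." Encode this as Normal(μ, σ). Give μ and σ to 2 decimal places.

μ = 4.22, σ = 3.13

The p-quantile of Normal(μ,σ) is μ + z_p·σ, with z_{0.34} = -0.4125 and z_{0.7} = 0.5244.
Eliminate σ: μ = (z₂·x₁ − z₁·x₂)/(z₂ − z₁) = (0.5244·2.93 − (-0.4125)·5.86)/0.9369 = 4.22.
Then σ = (x₂ − x₁)/(z₂ − z₁) = (5.86 − 2.93)/0.9369 = 3.13.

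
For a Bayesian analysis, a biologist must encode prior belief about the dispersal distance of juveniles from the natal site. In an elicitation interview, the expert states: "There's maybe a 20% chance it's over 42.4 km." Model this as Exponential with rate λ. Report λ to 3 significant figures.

λ ≈ 0.038

P(T > 42.4) = e^(−λ·42.4) = 0.2, so λ = −ln(0.2)/42.4 = 0.038.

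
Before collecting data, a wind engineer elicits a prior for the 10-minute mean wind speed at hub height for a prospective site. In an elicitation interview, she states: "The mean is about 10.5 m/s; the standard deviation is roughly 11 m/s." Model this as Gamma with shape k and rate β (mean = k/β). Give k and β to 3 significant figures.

k ≈ 0.911, β ≈ 0.0868

For Gamma(k, rate β): mean = k/β, variance = k/β², so CV = 1/√k.
CV = SD/mean = 11/10.5 = 1.048, hence k = 1/CV² = 0.911.
Then β = k/mean = 0.911/10.5 = 0.0868.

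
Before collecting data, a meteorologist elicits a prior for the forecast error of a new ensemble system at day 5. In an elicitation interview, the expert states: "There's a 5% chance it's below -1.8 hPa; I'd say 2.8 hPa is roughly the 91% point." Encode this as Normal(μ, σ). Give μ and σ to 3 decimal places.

μ = 0.734, σ = 1.541

The p-quantile of Normal(μ,σ) is μ + z_p·σ, with z_{0.05} = -1.645 and z_{0.91} = 1.341.
Eliminate σ: μ = (z₂·x₁ − z₁·x₂)/(z₂ − z₁) = (1.341·-1.8 − (-1.645)·2.8)/2.986 = 0.734.
Then σ = (x₂ − x₁)/(z₂ − z₁) = (2.8 − -1.8)/2.986 = 1.541.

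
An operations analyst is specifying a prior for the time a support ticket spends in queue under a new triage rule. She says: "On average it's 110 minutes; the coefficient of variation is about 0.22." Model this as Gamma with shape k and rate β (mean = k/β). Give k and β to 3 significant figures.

k ≈ 20.7, β ≈ 0.188

For Gamma(k, rate β): mean = k/β, variance = k/β², so CV = 1/√k.
CV = 0.22, hence k = 1/CV² = 20.7.
Then β = k/mean = 20.7/110 = 0.188.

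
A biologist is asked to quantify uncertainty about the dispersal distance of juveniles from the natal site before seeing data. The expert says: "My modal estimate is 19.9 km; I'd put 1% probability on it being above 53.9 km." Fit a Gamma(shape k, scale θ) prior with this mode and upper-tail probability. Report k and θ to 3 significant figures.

Gamma(k,θ) with k>1 has mode (k−1)θ, so θ = 19.9/(k−1).
Need P(X < 53.9) = 0.99 with θ tied to k this way. Start at k = 2, θ = 19.9: P(X<53.9) ≈ 0.753.
Too low — raise k to concentrate. Iterating converges to k ≈ 5.64.
Then θ = 19.9/(5.64−1) ≈ 4.29.

k ≈ 5.64, θ ≈ 4.29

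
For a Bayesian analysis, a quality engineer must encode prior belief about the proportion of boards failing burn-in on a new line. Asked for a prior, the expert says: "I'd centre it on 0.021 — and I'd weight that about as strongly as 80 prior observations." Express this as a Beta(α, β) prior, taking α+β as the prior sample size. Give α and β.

Under the effective-sample-size interpretation, Beta(α, β) has prior mean α/(α+β) and prior sample size α+β.
So α+β = 80 and α/(α+β) = 0.021, giving α = 0.021·80 = 1.68 and β = 80 − 1.68 = 78.32.

α = 1.68, β = 78.32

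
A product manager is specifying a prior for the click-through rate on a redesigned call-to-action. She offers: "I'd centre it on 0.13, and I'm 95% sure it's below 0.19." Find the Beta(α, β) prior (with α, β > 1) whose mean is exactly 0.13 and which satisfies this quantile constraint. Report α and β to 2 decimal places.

With mean 0.13 fixed, write α = 0.13s, β = 0.87s where s = α+β.
Need P(θ < 0.19) = 0.95 under Beta(0.13s, 0.87s). Normal approximation: (q−m)/√(m(1−m)/s) ≈ z_{0.95} = 1.64, so s ≈ 0.13·0.87·(1.64)²/(0.19−0.13)² = 85.0.
At s = 85.0: P(θ<0.19) ≈ 0.939. Adjusting to match 0.95 gives s ≈ 96.80.
So α = 0.13·96.80 ≈ 12.58, β = 0.87·96.80 ≈ 84.22.

α ≈ 12.58, β ≈ 84.22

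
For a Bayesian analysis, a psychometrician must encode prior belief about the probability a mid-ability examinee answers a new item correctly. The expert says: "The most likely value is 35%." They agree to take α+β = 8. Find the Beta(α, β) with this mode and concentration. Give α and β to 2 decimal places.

For α,β > 1 the Beta mode is (α−1)/(α+β−2). With α+β = 8, the mode is (α−1)/6.
Set (α−1)/6 = 0.35 → α = 1 + 0.35·6 = 3.10.
β = 8 − α = 4.90.

α = 3.10, β = 4.90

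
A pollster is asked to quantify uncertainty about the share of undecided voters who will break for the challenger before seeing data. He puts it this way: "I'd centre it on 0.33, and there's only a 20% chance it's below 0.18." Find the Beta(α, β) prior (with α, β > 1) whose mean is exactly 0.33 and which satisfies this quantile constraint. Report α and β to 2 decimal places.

α ≈ 2.38, β ≈ 4.84

With mean 0.33 fixed, write α = 0.33s, β = 0.67s where s = α+β.
Need P(θ < 0.18) = 0.2 under Beta(0.33s, 0.67s). Normal approximation: (q−m)/√(m(1−m)/s) ≈ z_{0.2} = -0.842, so s ≈ 0.33·0.67·(-0.842)²/(0.18−0.33)² = 7.0.
At s = 7.0: P(θ<0.18) ≈ 0.206. Adjusting to match 0.2 gives s ≈ 7.22.
So α = 0.33·7.22 ≈ 2.38, β = 0.67·7.22 ≈ 4.84.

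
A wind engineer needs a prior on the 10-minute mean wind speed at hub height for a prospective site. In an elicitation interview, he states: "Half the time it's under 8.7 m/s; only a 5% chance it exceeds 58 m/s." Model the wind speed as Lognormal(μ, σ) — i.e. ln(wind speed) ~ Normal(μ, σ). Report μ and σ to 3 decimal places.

If T ~ Lognormal(μ,σ) then ln T ~ Normal(μ,σ), so the p-quantile of ln T is μ + z_p·σ.
ln(8.7) = 2.163 and ln(58) = 4.06; z_{0.5} = 0, z_{0.95} = 1.645.
σ = (4.06 − 2.163)/(1.645 − (0)) = 1.153.
μ = 2.163 − (0)·1.153 = 2.163.

μ ≈ 2.163, σ ≈ 1.153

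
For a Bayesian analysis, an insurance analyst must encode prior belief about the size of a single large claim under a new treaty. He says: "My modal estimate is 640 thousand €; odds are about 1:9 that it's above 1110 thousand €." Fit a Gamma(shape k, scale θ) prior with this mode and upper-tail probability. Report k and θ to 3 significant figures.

k ≈ 7.26, θ ≈ 102

Gamma(k,θ) with k>1 has mode (k−1)θ, so θ = 640/(k−1).
Need P(X < 1110) = 0.9 with θ tied to k this way. Start at k = 2, θ = 640: P(X<1110) ≈ 0.517.
Too low — raise k to concentrate. Iterating converges to k ≈ 7.26.
Then θ = 640/(7.26−1) ≈ 102.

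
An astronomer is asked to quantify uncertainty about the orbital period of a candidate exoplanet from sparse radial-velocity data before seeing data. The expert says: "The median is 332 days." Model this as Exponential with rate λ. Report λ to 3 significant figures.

Exponential median = ln 2 / λ, so λ = ln 2 / 332.0 = 0.00209.

λ ≈ 0.00209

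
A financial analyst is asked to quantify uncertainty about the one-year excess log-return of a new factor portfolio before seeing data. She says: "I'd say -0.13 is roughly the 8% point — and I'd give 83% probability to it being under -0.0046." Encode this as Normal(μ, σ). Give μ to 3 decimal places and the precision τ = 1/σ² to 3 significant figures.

The p-quantile of Normal(μ,σ) is μ + z_p·σ, with z_{0.08} = -1.405 and z_{0.83} = 0.9542.
Eliminate σ: μ = (z₂·x₁ − z₁·x₂)/(z₂ − z₁) = (0.9542·-0.13 − (-1.405)·-0.0046)/2.359 = -0.055.
Then σ = (x₂ − x₁)/(z₂ − z₁) = (-0.0046 − -0.13)/2.359 = 0.053.
Precision τ = 1/σ² = 1/0.05315² = 354.

μ = -0.055, τ = 354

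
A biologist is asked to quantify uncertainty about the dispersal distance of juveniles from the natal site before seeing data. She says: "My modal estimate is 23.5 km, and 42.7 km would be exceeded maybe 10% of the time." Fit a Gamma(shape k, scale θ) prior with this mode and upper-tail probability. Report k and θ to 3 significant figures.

k ≈ 6.34, θ ≈ 4.4

Gamma(k,θ) with k>1 has mode (k−1)θ, so θ = 23.5/(k−1).
Need P(X < 42.7) = 0.9 with θ tied to k this way. Start at k = 2, θ = 23.5: P(X<42.7) ≈ 0.542.
Too low — raise k to concentrate. Iterating converges to k ≈ 6.34.
Then θ = 23.5/(6.34−1) ≈ 4.4.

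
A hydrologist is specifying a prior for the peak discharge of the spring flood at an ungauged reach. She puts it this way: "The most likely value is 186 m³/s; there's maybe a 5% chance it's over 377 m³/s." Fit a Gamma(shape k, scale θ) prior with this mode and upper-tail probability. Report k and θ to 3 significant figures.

k ≈ 6.55, θ ≈ 33.5

Gamma(k,θ) with k>1 has mode (k−1)θ, so θ = 186/(k−1).
Need P(X < 377) = 0.95 with θ tied to k this way. Start at k = 2, θ = 186: P(X<377) ≈ 0.601.
Too low — raise k to concentrate. Iterating converges to k ≈ 6.55.
Then θ = 186/(6.55−1) ≈ 33.5.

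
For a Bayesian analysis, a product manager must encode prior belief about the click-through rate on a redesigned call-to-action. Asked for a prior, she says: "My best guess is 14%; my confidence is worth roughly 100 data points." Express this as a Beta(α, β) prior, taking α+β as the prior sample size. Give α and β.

Under the effective-sample-size interpretation, Beta(α, β) has prior mean α/(α+β) and prior sample size α+β.
So α+β = 100 and α/(α+β) = 0.14, giving α = 0.14·100 = 14 and β = 100 − 14 = 86.

α = 14, β = 86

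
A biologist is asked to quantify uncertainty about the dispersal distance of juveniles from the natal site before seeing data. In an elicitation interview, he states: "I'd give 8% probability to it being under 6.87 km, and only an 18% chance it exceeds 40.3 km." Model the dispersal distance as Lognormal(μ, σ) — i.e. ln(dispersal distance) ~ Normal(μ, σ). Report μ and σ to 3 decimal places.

If T ~ Lognormal(μ,σ) then ln T ~ Normal(μ,σ), so the p-quantile of ln T is μ + z_p·σ.
ln(6.87) = 1.927 and ln(40.3) = 3.696; z_{0.08} = -1.405, z_{0.82} = 0.9154.
σ = (3.696 − 1.927)/(0.9154 − (-1.405)) = 0.762.
μ = 1.927 − (-1.405)·0.762 = 2.998.

μ ≈ 2.998, σ ≈ 0.762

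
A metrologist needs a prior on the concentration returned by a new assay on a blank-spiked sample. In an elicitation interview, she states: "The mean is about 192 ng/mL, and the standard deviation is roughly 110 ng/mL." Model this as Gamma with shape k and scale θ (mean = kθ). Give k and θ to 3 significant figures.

For Gamma(k, scale θ): mean = kθ, variance = kθ², so CV = 1/√k.
CV = SD/mean = 110/192 = 0.5729, hence k = 1/CV² = 3.05.
Then θ = mean/k = 192/3.05 = 63.

k ≈ 3.05, θ ≈ 63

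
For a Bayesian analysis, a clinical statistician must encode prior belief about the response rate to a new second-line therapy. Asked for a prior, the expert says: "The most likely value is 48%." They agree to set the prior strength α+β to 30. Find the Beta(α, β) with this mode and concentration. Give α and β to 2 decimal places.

For α,β > 1 the Beta mode is (α−1)/(α+β−2). With α+β = 30, the mode is (α−1)/28.
Set (α−1)/28 = 0.48 → α = 1 + 0.48·28 = 14.44.
β = 30 − α = 15.56.

α = 14.44, β = 15.56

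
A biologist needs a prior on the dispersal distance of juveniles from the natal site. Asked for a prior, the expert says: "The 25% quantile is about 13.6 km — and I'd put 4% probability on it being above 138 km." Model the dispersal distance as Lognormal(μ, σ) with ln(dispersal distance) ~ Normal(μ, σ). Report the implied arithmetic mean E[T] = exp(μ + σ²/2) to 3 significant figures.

If T ~ Lognormal(μ,σ) then ln T ~ Normal(μ,σ), so the p-quantile of ln T is μ + z_p·σ.
ln(13.6) = 2.61 and ln(138) = 4.927; z_{0.25} = -0.6745, z_{0.96} = 1.751.
σ = (4.927 − 2.61)/(1.751 − (-0.6745)) = 0.955.
μ = 2.61 − (-0.6745)·0.955 = 3.255.
E[T] = exp(μ + σ²/2) = exp(3.255 + 0.4565) = 40.9 km.

E[T] ≈ 40.9 km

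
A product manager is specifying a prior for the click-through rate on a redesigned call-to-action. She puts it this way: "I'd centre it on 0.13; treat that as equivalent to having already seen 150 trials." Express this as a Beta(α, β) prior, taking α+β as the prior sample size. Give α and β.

α = 19.5, β = 130.5

Under the effective-sample-size interpretation, Beta(α, β) has prior mean α/(α+β) and prior sample size α+β.
So α+β = 150 and α/(α+β) = 0.13, giving α = 0.13·150 = 19.5 and β = 150 − 19.5 = 130.5.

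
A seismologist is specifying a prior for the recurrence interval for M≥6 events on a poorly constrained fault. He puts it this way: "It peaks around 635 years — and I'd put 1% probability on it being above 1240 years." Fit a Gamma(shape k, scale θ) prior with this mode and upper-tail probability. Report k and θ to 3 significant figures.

Gamma(k,θ) with k>1 has mode (k−1)θ, so θ = 635/(k−1).
Need P(X < 1240) = 0.99 with θ tied to k this way. Start at k = 2, θ = 635: P(X<1240) ≈ 0.581.
Too low — raise k to concentrate. Iterating converges to k ≈ 12.
Then θ = 635/(12−1) ≈ 57.6.

k ≈ 12, θ ≈ 57.6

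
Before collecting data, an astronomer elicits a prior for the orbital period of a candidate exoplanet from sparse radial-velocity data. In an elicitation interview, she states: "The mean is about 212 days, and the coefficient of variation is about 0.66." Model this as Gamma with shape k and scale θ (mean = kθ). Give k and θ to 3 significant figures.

For Gamma(k, scale θ): mean = kθ, variance = kθ², so CV = 1/√k.
CV = 0.66, hence k = 1/CV² = 2.3.
Then θ = mean/k = 212/2.3 = 92.3.

k ≈ 2.3, θ ≈ 92.3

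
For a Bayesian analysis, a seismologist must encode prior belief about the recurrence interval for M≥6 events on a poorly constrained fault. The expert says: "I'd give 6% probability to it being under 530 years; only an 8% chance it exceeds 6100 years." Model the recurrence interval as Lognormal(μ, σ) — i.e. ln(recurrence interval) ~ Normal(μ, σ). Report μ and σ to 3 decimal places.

If T ~ Lognormal(μ,σ) then ln T ~ Normal(μ,σ), so the p-quantile of ln T is μ + z_p·σ.
ln(530) = 6.273 and ln(6100) = 8.716; z_{0.06} = -1.555, z_{0.92} = 1.405.
σ = (8.716 − 6.273)/(1.405 − (-1.555)) = 0.825.
μ = 6.273 − (-1.555)·0.825 = 7.556.

μ ≈ 7.556, σ ≈ 0.825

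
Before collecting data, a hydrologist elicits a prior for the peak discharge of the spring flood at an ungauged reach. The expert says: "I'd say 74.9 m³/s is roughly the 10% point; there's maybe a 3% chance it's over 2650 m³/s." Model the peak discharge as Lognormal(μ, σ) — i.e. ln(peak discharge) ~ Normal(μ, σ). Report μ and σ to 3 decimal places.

If T ~ Lognormal(μ,σ) then ln T ~ Normal(μ,σ), so the p-quantile of ln T is μ + z_p·σ.
ln(74.9) = 4.316 and ln(2650) = 7.882; z_{0.1} = -1.282, z_{0.97} = 1.881.
σ = (7.882 − 4.316)/(1.881 − (-1.282)) = 1.128.
μ = 4.316 − (-1.282)·1.128 = 5.761.

μ ≈ 5.761, σ ≈ 1.128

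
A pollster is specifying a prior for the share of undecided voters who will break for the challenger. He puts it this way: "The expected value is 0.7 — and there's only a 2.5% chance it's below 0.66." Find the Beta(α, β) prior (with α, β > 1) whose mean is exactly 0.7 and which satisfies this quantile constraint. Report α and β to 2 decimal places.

With mean 0.7 fixed, write α = 0.7s, β = 0.3s where s = α+β.
Need P(θ < 0.66) = 0.025 under Beta(0.7s, 0.3s). Normal approximation: (q−m)/√(m(1−m)/s) ≈ z_{0.025} = -1.96, so s ≈ 0.7·0.3·(-1.96)²/(0.66−0.7)² = 504.2.
At s = 504.2: P(θ<0.66) ≈ 0.027. Adjusting to match 0.025 gives s ≈ 521.46.
So α = 0.7·521.46 ≈ 365.02, β = 0.3·521.46 ≈ 156.44.

α ≈ 365.02, β ≈ 156.44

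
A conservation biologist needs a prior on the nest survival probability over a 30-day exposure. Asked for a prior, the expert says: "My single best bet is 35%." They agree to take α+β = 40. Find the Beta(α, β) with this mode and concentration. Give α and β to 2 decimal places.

α = 14.30, β = 25.70

For α,β > 1 the Beta mode is (α−1)/(α+β−2). With α+β = 40, the mode is (α−1)/38.
Set (α−1)/38 = 0.35 → α = 1 + 0.35·38 = 14.30.
β = 40 − α = 25.70.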